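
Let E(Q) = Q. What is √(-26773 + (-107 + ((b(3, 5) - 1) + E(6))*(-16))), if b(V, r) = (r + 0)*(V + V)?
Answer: 28*I*√35 ≈ 165.65*I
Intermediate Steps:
b(V, r) = 2*V*r (b(V, r) = r*(2*V) = 2*V*r)
√(-26773 + (-107 + ((b(3, 5) - 1) + E(6))*(-16))) = √(-26773 + (-107 + ((2*3*5 - 1) + 6)*(-16))) = √(-26773 + (-107 + ((30 - 1) + 6)*(-16))) = √(-26773 + (-107 + (29 + 6)*(-16))) = √(-26773 + (-107 + 35*(-16))) = √(-26773 + (-107 - 560)) = √(-26773 - 667) = √(-27440) = 28*I*√35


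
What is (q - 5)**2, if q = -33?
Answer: 1444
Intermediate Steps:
(q - 5)**2 = (-33 - 5)**2 = (-38)**2 = 1444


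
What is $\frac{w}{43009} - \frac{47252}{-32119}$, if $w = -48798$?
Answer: $\frac{464918306}{1381406071} \approx 0.33655$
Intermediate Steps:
$\frac{w}{43009} - \frac{47252}{-32119} = - \frac{48798}{43009} - \frac{47252}{-32119} = \left(-48798\right) \frac{1}{43009} - - \frac{47252}{32119} = - \frac{48798}{43009} + \frac{47252}{32119} = \frac{464918306}{1381406071}$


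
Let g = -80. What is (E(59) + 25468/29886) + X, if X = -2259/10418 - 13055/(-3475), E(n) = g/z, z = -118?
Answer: 32365220673601/6383501514870 ≈ 5.0701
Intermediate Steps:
E(n) = 40/59 (E(n) = -80/(-118) = -80*(-1/118) = 40/59)
X = 25631393/7240510 (X = -2259*1/10418 - 13055*(-1/3475) = -2259/10418 + 2611/695 = 25631393/7240510 ≈ 3.5400)
(E(59) + 25468/29886) + X = (40/59 + 25468/29886) + 25631393/7240510 = (40/59 + 25468*(1/29886)) + 25631393/7240510 = (40/59 + 12734/14943) + 25631393/7240510 = 1349026/881637 + 25631393/7240510 = 32365220673601/6383501514870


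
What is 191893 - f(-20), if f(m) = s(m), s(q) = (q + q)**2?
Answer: 190293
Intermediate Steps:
s(q) = 4*q**2 (s(q) = (2*q)**2 = 4*q**2)
f(m) = 4*m**2
191893 - f(-20) = 191893 - 4*(-20)**2 = 191893 - 4*400 = 191893 - 1*1600 = 191893 - 1600 = 190293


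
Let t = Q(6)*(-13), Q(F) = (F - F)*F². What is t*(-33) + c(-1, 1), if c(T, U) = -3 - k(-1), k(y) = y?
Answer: -2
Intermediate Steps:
Q(F) = 0 (Q(F) = 0*F² = 0)
t = 0 (t = 0*(-13) = 0)
c(T, U) = -2 (c(T, U) = -3 - 1*(-1) = -3 + 1 = -2)
t*(-33) + c(-1, 1) = 0*(-33) - 2 = 0 - 2 = -2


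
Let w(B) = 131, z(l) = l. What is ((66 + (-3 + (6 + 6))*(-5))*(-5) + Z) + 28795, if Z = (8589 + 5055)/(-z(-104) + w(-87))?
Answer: 6755794/235 ≈ 28748.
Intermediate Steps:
Z = 13644/235 (Z = (8589 + 5055)/(-1*(-104) + 131) = 13644/(104 + 131) = 13644/235 ≈ 58.060)
((66 + (-3 + (6 + 6))*(-5))*(-5) + Z) + 28795 = ((66 + (-3 + (6 + 6))*(-5))*(-5) + 13644/235) + 28795 = ((66 + (-3 + 12)*(-5))*(-5) + 13644/235) + 28795 = ((66 + 9*(-5))*(-5) + 13644/235) + 28795 = ((66 - 45)*(-5) + 13644/235) + 28795 = (21*(-5) + 13644/235) + 28795 = (-105 + 13644/235) + 28795 = -11031/235 + 28795 = 6755794/235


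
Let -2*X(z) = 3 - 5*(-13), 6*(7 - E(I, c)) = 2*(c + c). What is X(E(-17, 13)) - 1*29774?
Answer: -29808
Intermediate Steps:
E(I, c) = 7 - 2*c/3 (E(I, c) = 7 - (c + c)/3 = 7 - 2*c/3)
X(z) = -34 (X(z) = -(3 - 5*(-13))/2 = -(3 + 65)/2 = -½*68 = -34)
X(E(-17, 13)) - 1*29774 = -34 - 1*29774 = -34 - 29774 = -29808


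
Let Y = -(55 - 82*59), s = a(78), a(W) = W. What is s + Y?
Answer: 4861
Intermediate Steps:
s = 78
Y = 4783 (Y = -(55 - 4838) = -1*(-4783) = 4783)
s + Y = 78 + 4783 = 4861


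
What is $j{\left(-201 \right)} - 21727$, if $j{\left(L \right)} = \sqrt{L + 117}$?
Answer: $-21727 + 2 i \sqrt{21} \approx -21727.0 + 9.1651 i$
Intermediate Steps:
$j{\left(L \right)} = \sqrt{117 + L}$
$j{\left(-201 \right)} - 21727 = \sqrt{117 - 201} - 21727 = \sqrt{-84} - 21727 = 2 i \sqrt{21} - 21727 = -21727 + 2 i \sqrt{21}$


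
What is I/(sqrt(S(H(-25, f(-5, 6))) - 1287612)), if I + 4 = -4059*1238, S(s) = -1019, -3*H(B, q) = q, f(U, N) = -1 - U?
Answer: 5025046*I*sqrt(1288631)/1288631 ≈ 4426.7*I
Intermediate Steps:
H(B, q) = -q/3
I = -5025046 (I = -4 - 4059*1238 = -4 - 5025042 = -5025046)
I/(sqrt(S(H(-25, f(-5, 6))) - 1287612)) = -5025046/sqrt(-1019 - 1287612) = -5025046*(-I*sqrt(1288631)/1288631) = -(-5025046)*I*sqrt(1288631)/1288631 = 5025046*I*sqrt(1288631)/1288631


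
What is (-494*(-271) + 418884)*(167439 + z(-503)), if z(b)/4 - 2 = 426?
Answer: 93499568458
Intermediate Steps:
z(b) = 1712 (z(b) = 8 + 4*426 = 8 + 1704 = 1712)
(-494*(-271) + 418884)*(167439 + z(-503)) = (-494*(-271) + 418884)*(167439 + 1712) = (133874 + 418884)*169151 = 552758*169151 = 93499568458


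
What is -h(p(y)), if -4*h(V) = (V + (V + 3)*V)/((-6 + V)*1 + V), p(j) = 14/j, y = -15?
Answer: 161/1770 ≈ 0.090961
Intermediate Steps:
h(V) = -(V + V*(3 + V))/(4*(-6 + 2*V)) (h(V) = -(V + (V + 3)*V)/(4*((-6 + V)*1 + V)) = -(V + (3 + V)*V)/(4*((-6 + V) + V)) = -(V + V*(3 + V))/(4*(-6 + 2*V)))
-h(p(y)) = -(-1)*14/(-15)*(4 + 14/(-15))/(-24 + 8*(14/(-15))) = -(-1)*14*(-1/15)*(4 + 14*(-1/15))/(-24 + 8*(14*(-1/15))) = -(-1)*(-14)*(4 - 14/15)/(15*(-24 + 8*(-14/15))) = -(-1)*(-14)*46/(15*(-24 - 112/15)*15) = -(-1)*(-14)*46/(15*(-472/15)*15) = -(-1)*(-14)*(-15)*46/(15*472*15) = -1*(-161/1770) = 161/1770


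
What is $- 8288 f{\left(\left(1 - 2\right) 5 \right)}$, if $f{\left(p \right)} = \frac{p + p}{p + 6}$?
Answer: $82880$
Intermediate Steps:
$f{\left(p \right)} = \frac{2 p}{6 + p}$
$- 8288 f{\left(\left(1 - 2\right) 5 \right)} = - 8288 \frac{2 \left(1 - 2\right) 5}{6 + \left(1 - 2\right) 5} = - 8288 \frac{2 \left(\left(-1\right) 5\right)}{6 - 5} = - 8288 \cdot 2 \left(-5\right) \frac{1}{6 - 5} = - 8288 \cdot 2 \left(-5\right) 1^{-1} = - 8288 \cdot 2 \left(-5\right) 1 = \left(-8288\right) \left(-10\right) = 82880$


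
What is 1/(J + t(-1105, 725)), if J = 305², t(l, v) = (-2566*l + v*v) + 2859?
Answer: 1/3456939 ≈ 2.8927e-7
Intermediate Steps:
t(l, v) = 2859 + v² - 2566*l (t(l, v) = (-2566*l + v²) + 2859 = (v² - 2566*l) + 2859 = 2859 + v² - 2566*l)
J = 93025
1/(J + t(-1105, 725)) = 1/(93025 + (2859 + 725² - 2566*(-1105))) = 1/(93025 + (2859 + 525625 + 2835430)) = 1/(93025 + 3363914) = 1/3456939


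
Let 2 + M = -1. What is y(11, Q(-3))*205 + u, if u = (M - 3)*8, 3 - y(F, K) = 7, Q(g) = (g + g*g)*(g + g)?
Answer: -868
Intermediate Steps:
M = -3 (M = -2 - 1 = -3)
Q(g) = 2*g*(g + g²) (Q(g) = (g + g²)*(2*g) = 2*g*(g + g²))
y(F, K) = -4 (y(F, K) = 3 - 1*7 = 3 - 7 = -4)
u = -48 (u = (-3 - 3)*8 = -6*8 = -48)
y(11, Q(-3))*205 + u = -4*205 - 48 = -820 - 48 = -868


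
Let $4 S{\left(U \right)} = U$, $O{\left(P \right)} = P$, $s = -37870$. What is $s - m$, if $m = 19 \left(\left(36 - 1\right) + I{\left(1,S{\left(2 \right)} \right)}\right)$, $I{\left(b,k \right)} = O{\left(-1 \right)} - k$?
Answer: $- \frac{77013}{2} \approx -38507.0$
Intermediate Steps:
$S{\left(U \right)} = \frac{U}{4}$
$I{\left(b,k \right)} = -1 - k$
$m = \frac{1273}{2}$ ($m = 19 \left(\left(36 - 1\right) - \left(1 + \frac{1}{4} \cdot 2\right)\right) = 19 \left(35 - \frac{3}{2}\right) = 19 \cdot \frac{67}{2} = \frac{1273}{2} \approx 636.5$)
$s - m = -37870 - \frac{1273}{2} = - \frac{77013}{2}$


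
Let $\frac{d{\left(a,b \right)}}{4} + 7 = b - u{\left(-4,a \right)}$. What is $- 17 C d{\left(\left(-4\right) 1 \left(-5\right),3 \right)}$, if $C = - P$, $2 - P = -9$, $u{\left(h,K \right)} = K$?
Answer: $-17952$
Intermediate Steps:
$P = 11$ ($P = 2 - -9 = 2 + 9 = 11$)
$d{\left(a,b \right)} = -28 - 4 a + 4 b$ ($d{\left(a,b \right)} = -28 + 4 \left(b - a\right) = -28 - \left(- 4 b + 4 a\right) = -28 - 4 a + 4 b$)
$C = -11$ ($C = \left(-1\right) 11 = -11$)
$- 17 C d{\left(\left(-4\right) 1 \left(-5\right),3 \right)} = \left(-17\right) \left(-11\right) \left(-28 - 4 \left(-4\right) 1 \left(-5\right) + 4 \cdot 3\right) = 187 \left(-28 - 4 \left(\left(-4\right) \left(-5\right)\right) + 12\right) = 187 \left(-28 - 80 + 12\right) = 187 \left(-96\right) = -17952$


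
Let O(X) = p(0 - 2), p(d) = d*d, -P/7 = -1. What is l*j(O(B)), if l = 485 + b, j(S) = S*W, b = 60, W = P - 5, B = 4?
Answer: 4360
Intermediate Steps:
P = 7 (P = -7*(-1) = 7)
p(d) = d²
W = 2 (W = 7 - 5 = 2)
O(X) = 4 (O(X) = (0 - 2)² = (-2)² = 4)
j(S) = 2*S (j(S) = S*2 = 2*S)
l = 545 (l = 485 + 60 = 545)
l*j(O(B)) = 545*(2*4) = 545*8 = 4360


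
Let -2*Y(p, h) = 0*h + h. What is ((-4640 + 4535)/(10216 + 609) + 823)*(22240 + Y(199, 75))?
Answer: 7911967447/433 ≈ 1.8272e+7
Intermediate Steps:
Y(p, h) = -h/2 (Y(p, h) = -(0*h + h)/2 = -(0 + h)/2 = -h/2)
((-4640 + 4535)/(10216 + 609) + 823)*(22240 + Y(199, 75)) = ((-4640 + 4535)/(10216 + 609) + 823)*(22240 - ½*75) = (-105/10825 + 823)*(22240 - 75/2) = (-105*1/10825 + 823)*(44405/2) = (-21/2165 + 823)*(44405/2) = (1781774/2165)*(44405/2) = 7911967447/433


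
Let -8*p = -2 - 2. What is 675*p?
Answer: 675/2 ≈ 337.50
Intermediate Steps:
p = ½ (p = -(-2 - 2)/8 = -⅛*(-4) = ½ ≈ 0.50000)
675*p = 675*(½) = 675/2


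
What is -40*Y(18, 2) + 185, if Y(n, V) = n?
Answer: -535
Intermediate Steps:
-40*Y(18, 2) + 185 = -40*18 + 185 = -720 + 185 = -535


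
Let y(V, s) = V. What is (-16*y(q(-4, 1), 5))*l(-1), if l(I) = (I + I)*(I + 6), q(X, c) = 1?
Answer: 160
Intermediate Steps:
l(I) = 2*I*(6 + I) (l(I) = (2*I)*(6 + I) = 2*I*(6 + I))
(-16*y(q(-4, 1), 5))*l(-1) = (-16*1)*(2*(-1)*(6 - 1)) = -32*(-1)*5 = -16*(-10) = 160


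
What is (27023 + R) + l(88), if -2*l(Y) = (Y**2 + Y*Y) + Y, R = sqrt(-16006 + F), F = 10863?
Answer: 19235 + I*sqrt(5143) ≈ 19235.0 + 71.715*I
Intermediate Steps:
R = I*sqrt(5143) (R = sqrt(-16006 + 10863) = sqrt(-5143) = I*sqrt(5143) ≈ 71.715*I)
l(Y) = -Y**2 - Y/2 (l(Y) = -((Y**2 + Y*Y) + Y)/2 = -((Y**2 + Y**2) + Y)/2 = -(2*Y**2 + Y)/2 = -(Y + 2*Y**2)/2 = -Y**2 - Y/2)
(27023 + R) + l(88) = (27023 + I*sqrt(5143)) - 1*88*(1/2 + 88) = (27023 + I*sqrt(5143)) - 1*88*177/2 = (27023 + I*sqrt(5143)) - 7788 = 19235 + I*sqrt(5143)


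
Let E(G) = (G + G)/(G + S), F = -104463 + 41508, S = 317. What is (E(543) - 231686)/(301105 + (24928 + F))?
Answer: -99624437/113123540 ≈ -0.88067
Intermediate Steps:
F = -62955
E(G) = 2*G/(317 + G) (E(G) = (G + G)/(G + 317) = (2*G)/(317 + G) = 2*G/(317 + G))
(E(543) - 231686)/(301105 + (24928 + F)) = (2*543/(317 + 543) - 231686)/(301105 + (24928 - 62955)) = (2*543/860 - 231686)/(301105 - 38027) = (2*543*(1/860) - 231686)/263078 = (543/430 - 231686)*(1/263078) = -99624437/430*1/263078 = -99624437/113123540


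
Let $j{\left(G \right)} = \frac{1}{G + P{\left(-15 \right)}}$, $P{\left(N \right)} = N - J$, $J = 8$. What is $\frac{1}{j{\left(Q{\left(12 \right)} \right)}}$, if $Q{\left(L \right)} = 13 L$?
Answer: $133$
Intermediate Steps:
$P{\left(N \right)} = -8 + N$ ($P{\left(N \right)} = N - 8 = -8 + N$)
$j{\left(G \right)} = \frac{1}{-23 + G}$ ($j{\left(G \right)} = \frac{1}{G - 23} = \frac{1}{-23 + G}$)
$\frac{1}{j{\left(Q{\left(12 \right)} \right)}} = \frac{1}{\frac{1}{-23 + 13 \cdot 12}} = \frac{1}{\frac{1}{-23 + 156}} = \frac{1}{\frac{1}{133}} = 133$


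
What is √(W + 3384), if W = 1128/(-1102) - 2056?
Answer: 2*√100717841/551 ≈ 36.428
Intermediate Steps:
W = -1133420/551 (W = 1128*(-1/1102) - 2056 = -564/551 - 2056 = -1133420/551 ≈ -2057.0)
√(W + 3384) = √(-1133420/551 + 3384) = √(731164/551) = 2*√100717841/551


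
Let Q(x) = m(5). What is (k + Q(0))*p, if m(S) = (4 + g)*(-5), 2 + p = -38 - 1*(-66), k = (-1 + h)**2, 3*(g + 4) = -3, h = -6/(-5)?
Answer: 3276/25 ≈ 131.04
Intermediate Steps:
h = 6/5 (h = -6*(-1/5) = 6/5 ≈ 1.2000)
g = -5 (g = -4 + (1/3)*(-3) = -4 - 1 = -5)
k = 1/25 (k = (-1 + 6/5)**2 = (1/5)**2 = 1/25 ≈ 0.040000)
p = 26 (p = -2 + (-38 - 1*(-66)) = -2 + (-38 + 66) = -2 + 28 = 26)
m(S) = 5 (m(S) = (4 - 5)*(-5) = -1*(-5) = 5)
Q(x) = 5
(k + Q(0))*p = (1/25 + 5)*26 = (126/25)*26 = 3276/25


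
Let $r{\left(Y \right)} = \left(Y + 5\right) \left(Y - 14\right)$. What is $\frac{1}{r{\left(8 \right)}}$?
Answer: $- \frac{1}{78} \approx -0.012821$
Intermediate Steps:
$r{\left(Y \right)} = \left(-14 + Y\right) \left(5 + Y\right)$ ($r{\left(Y \right)} = \left(5 + Y\right) \left(-14 + Y\right) = \left(-14 + Y\right) \left(5 + Y\right)$)
$\frac{1}{r{\left(8 \right)}} = \frac{1}{-70 + 8^{2} - 72} = \frac{1}{-70 + 64 - 72} = \frac{1}{-78} = - \frac{1}{78}$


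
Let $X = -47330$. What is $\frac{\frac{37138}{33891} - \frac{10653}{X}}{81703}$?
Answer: $\frac{2118782363}{131056598334090} \approx 1.6167 \cdot 10^{-5}$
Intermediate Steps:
$\frac{\frac{37138}{33891} - \frac{10653}{X}}{81703} = \frac{\frac{37138}{33891} - \frac{10653}{-47330}}{81703} = \left(37138 \cdot \frac{1}{33891} - - \frac{10653}{47330}\right) \frac{1}{81703} = \left(\frac{37138}{33891} + \frac{10653}{47330}\right) \frac{1}{81703} = \frac{2118782363}{1604061030} \cdot \frac{1}{81703} = \frac{2118782363}{131056598334090}$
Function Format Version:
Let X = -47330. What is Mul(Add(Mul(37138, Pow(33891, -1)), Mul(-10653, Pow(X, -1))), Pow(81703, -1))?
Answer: Rational(2118782363, 131056598334090) ≈ 1.6167e-5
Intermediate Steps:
Mul(Add(Mul(37138, Pow(33891, -1)), Mul(-10653, Pow(X, -1))), Pow(81703, -1)) = Mul(Add(Mul(37138, Pow(33891, -1)), Mul(-10653, Pow(-47330, -1))), Pow(81703, -1)) = Mul(Add(Mul(37138, Rational(1, 33891)), Mul(-10653, Rational(-1, 47330))), Rational(1, 81703)) = Mul(Add(Rational(37138, 33891), Rational(10653, 47330)), Rational(1, 81703)) = Mul(Rational(2118782363, 1604061030), Rational(1, 81703)) = Rational(2118782363, 131056598334090)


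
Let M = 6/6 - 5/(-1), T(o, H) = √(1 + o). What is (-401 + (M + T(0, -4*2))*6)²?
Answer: 128881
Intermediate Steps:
M = 6 (M = 6*(⅙) - 5*(-1) = 1 + 5 = 6)
(-401 + (M + T(0, -4*2))*6)² = (-401 + (6 + √(1 + 0))*6)² = (-401 + (6 + √1)*6)² = (-401 + (6 + 1)*6)² = (-401 + 7*6)² = (-401 + 42)² = (-359)² = 128881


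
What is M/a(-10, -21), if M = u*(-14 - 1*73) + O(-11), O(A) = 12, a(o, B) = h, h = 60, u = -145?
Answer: 4209/20 ≈ 210.45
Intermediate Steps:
a(o, B) = 60
M = 12627 (M = -145*(-14 - 1*73) + 12 = -145*(-14 - 73) + 12 = -145*(-87) + 12 = 12615 + 12 = 12627)
M/a(-10, -21) = 12627/60 = 12627*(1/60) = 4209/20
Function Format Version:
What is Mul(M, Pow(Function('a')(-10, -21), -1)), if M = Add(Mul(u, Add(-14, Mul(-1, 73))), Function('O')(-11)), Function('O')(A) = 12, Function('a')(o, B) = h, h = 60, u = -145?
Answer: Rational(4209, 20) ≈ 210.45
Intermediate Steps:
Function('a')(o, B) = 60
M = 12627 (M = Add(Mul(-145, Add(-14, Mul(-1, 73))), 12) = Add(Mul(-145, Add(-14, -73)), 12) = Add(Mul(-145, -87), 12) = Add(12615, 12) = 12627)
Mul(M, Pow(Function('a')(-10, -21), -1)) = Mul(12627, Pow(60, -1)) = Mul(12627, Rational(1, 60)) = Rational(4209, 20)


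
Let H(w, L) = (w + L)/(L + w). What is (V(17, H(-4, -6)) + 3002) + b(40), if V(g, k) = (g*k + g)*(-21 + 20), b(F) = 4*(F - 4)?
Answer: 3112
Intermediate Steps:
b(F) = -16 + 4*F (b(F) = 4*(-4 + F) = -16 + 4*F)
H(w, L) = 1 (H(w, L) = (L + w)/(L + w) = 1)
V(g, k) = -g - g*k (V(g, k) = (g + g*k)*(-1) = -g - g*k)
(V(17, H(-4, -6)) + 3002) + b(40) = (-1*17*(1 + 1) + 3002) + (-16 + 4*40) = (-1*17*2 + 3002) + (-16 + 160) = (-34 + 3002) + 144 = 2968 + 144 = 3112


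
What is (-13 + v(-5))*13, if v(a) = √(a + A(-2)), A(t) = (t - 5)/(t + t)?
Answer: -169 + 13*I*√13/2 ≈ -169.0 + 23.436*I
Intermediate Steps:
A(t) = (-5 + t)/(2*t) (A(t) = (-5 + t)/((2*t)) = (-5 + t)*(1/(2*t)) = (-5 + t)/(2*t))
v(a) = √(7/4 + a) (v(a) = √(a + (½)*(-5 - 2)/(-2)) = √(a + (½)*(-½)*(-7)) = √(a + 7/4) = √(7/4 + a))
(-13 + v(-5))*13 = (-13 + √(7 + 4*(-5))/2)*13 = (-13 + √(7 - 20)/2)*13 = (-13 + √(-13)/2)*13 = (-13 + (I*√13)/2)*13 = (-13 + I*√13/2)*13 = -169 + 13*I*√13/2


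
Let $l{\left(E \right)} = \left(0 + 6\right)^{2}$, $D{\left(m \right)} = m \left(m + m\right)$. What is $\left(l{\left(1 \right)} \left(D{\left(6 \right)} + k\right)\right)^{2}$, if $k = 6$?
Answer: $7884864$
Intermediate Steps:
$D{\left(m \right)} = 2 m^{2}$ ($D{\left(m \right)} = m 2 m = 2 m^{2}$)
$l{\left(E \right)} = 36$ ($l{\left(E \right)} = 6^{2} = 36$)
$\left(l{\left(1 \right)} \left(D{\left(6 \right)} + k\right)\right)^{2} = \left(36 \left(2 \cdot 6^{2} + 6\right)\right)^{2} = \left(36 \left(2 \cdot 36 + 6\right)\right)^{2} = \left(36 \left(72 + 6\right)\right)^{2} = \left(36 \cdot 78\right)^{2} = 2808^{2} = 7884864$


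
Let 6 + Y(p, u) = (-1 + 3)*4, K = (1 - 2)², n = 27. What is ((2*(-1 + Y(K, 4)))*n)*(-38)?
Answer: -2052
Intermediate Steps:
K = 1 (K = (-1)² = 1)
Y(p, u) = 2 (Y(p, u) = -6 + (-1 + 3)*4 = -6 + 2*4 = -6 + 8 = 2)
((2*(-1 + Y(K, 4)))*n)*(-38) = ((2*(-1 + 2))*27)*(-38) = ((2*1)*27)*(-38) = (2*27)*(-38) = 54*(-38) = -2052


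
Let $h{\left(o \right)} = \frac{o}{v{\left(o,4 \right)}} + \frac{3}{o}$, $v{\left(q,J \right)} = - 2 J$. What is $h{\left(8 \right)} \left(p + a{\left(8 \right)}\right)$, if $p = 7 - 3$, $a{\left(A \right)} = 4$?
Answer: $-5$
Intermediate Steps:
$p = 4$ ($p = 7 - 3 = 4$)
$h{\left(o \right)} = \frac{3}{o} - \frac{o}{8}$ ($h{\left(o \right)} = \frac{o}{\left(-2\right) 4} + \frac{3}{o} = \frac{o}{-8} + \frac{3}{o} = o \left(- \frac{1}{8}\right) + \frac{3}{o} = - \frac{o}{8} + \frac{3}{o} = \frac{3}{o} - \frac{o}{8}$)
$h{\left(8 \right)} \left(p + a{\left(8 \right)}\right) = \left(\frac{3}{8} - 1\right) \left(4 + 4\right) = \left(3 \cdot \frac{1}{8} - 1\right) 8 = \left(\frac{3}{8} - 1\right) 8 = \left(- \frac{5}{8}\right) 8 = -5$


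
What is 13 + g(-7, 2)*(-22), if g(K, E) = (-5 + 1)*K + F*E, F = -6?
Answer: -339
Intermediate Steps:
g(K, E) = -6*E - 4*K (g(K, E) = (-5 + 1)*K - 6*E = -4*K - 6*E = -6*E - 4*K)
13 + g(-7, 2)*(-22) = 13 + (-6*2 - 4*(-7))*(-22) = 13 + (-12 + 28)*(-22) = 13 + 16*(-22) = 13 - 352 = -339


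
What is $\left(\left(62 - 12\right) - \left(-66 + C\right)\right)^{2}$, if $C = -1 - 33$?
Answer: $22500$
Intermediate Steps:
$C = -34$ ($C = -1 - 33 = -34$)
$\left(\left(62 - 12\right) - \left(-66 + C\right)\right)^{2} = \left(\left(62 - 12\right) + \left(66 - -34\right)\right)^{2} = \left(\left(62 - 12\right) + \left(66 + 34\right)\right)^{2} = \left(50 + 100\right)^{2} = 150^{2} = 22500$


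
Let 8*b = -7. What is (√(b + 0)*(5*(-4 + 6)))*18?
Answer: 45*I*√14 ≈ 168.37*I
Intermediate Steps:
b = -7/8 (b = (⅛)*(-7) = -7/8 ≈ -0.87500)
(√(b + 0)*(5*(-4 + 6)))*18 = (√(-7/8 + 0)*(5*(-4 + 6)))*18 = (√(-7/8)*(5*2))*18 = ((I*√14/4)*10)*18 = (5*I*√14/2)*18 = 45*I*√14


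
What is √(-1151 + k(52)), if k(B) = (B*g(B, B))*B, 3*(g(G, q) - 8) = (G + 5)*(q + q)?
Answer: √5363585 ≈ 2315.9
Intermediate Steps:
g(G, q) = 8 + 2*q*(5 + G)/3 (g(G, q) = 8 + ((G + 5)*(q + q))/3 = 8 + ((5 + G)*(2*q))/3 = 8 + (2*q*(5 + G))/3 = 8 + 2*q*(5 + G)/3)
k(B) = B²*(8 + 2*B²/3 + 10*B/3) (k(B) = (B*(8 + 10*B/3 + 2*B*B/3))*B = (B*(8 + 10*B/3 + 2*B²/3))*B = (B*(8 + 2*B²/3 + 10*B/3))*B = B²*(8 + 2*B²/3 + 10*B/3))
√(-1151 + k(52)) = √(-1151 + (⅔)*52²*(12 + 52² + 5*52)) = √(-1151 + (⅔)*2704*(12 + 2704 + 260)) = √(-1151 + (⅔)*2704*2976) = √(-1151 + 5364736) = √5363585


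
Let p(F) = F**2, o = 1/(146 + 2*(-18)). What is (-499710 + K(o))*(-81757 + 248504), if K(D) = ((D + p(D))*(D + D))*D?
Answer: -6099817120382341083/73205000 ≈ -8.3325e+10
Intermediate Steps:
o = 1/110 (o = 1/(146 - 36) = 1/110 ≈ 0.0090909)
K(D) = 2*D**2*(D + D**2) (K(D) = ((D + D**2)*(D + D))*D = ((D + D**2)*(2*D))*D = (2*D*(D + D**2))*D = 2*D**2*(D + D**2))
(-499710 + K(o))*(-81757 + 248504) = (-499710 + 2*(1/110)**3*(1 + 1/110))*(-81757 + 248504) = (-499710 + 2*(1/1331000)*(111/110))*166747 = (-499710 + 111/73205000)*166747 = -36581270549889/73205000*166747 = -6099817120382341083/73205000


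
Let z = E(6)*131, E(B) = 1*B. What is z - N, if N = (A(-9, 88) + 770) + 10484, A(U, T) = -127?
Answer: -10341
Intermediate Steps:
E(B) = B
N = 11127 (N = (-127 + 770) + 10484 = 643 + 10484 = 11127)
z = 786 (z = 6*131 = 786)
z - N = 786 - 1*11127 = 786 - 11127 = -10341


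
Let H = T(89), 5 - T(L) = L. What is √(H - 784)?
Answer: 2*I*√217 ≈ 29.462*I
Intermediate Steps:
T(L) = 5 - L
H = -84 (H = 5 - 1*89 = 5 - 89 = -84)
√(H - 784) = √(-84 - 784) = √(-868) = 2*I*√217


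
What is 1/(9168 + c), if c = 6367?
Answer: 1/15535 ≈ 6.4371e-5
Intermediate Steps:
1/(9168 + c) = 1/(9168 + 6367) = 1/15535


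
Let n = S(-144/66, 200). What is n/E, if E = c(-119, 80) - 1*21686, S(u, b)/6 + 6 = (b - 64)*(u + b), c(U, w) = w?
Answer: -295870/39611 ≈ -7.4694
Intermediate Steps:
S(u, b) = -36 + 6*(-64 + b)*(b + u) (S(u, b) = -36 + 6*((b - 64)*(u + b)) = -36 + 6*((-64 + b)*(b + u)) = -36 + 6*(-64 + b)*(b + u))
n = 1775220/11 (n = -36 - 384*200 - (-55296)/66 + 6*200² + 6*200*(-144/66) = -36 - 76800 - (-55296)/66 + 6*40000 + 6*200*(-144*1/66) = -36 - 76800 - 384*(-24/11) + 240000 + 6*200*(-24/11) = -36 - 76800 + 9216/11 + 240000 - 28800/11 = 1775220/11 ≈ 1.6138e+5)
E = -21606 (E = 80 - 1*21686 = 80 - 21686 = -21606)
n/E = (1775220/11)/(-21606) = (1775220/11)*(-1/21606) = -295870/39611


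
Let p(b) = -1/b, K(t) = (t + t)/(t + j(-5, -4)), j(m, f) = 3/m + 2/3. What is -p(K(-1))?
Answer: 7/15 ≈ 0.46667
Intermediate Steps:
j(m, f) = ⅔ + 3/m (j(m, f) = 3/m + 2*(⅓) = 3/m + ⅔ = ⅔ + 3/m)
K(t) = 2*t/(1/15 + t) (K(t) = (t + t)/(t + (⅔ + 3/(-5))) = (2*t)/(t + (⅔ + 3*(-⅕))) = (2*t)/(t + (⅔ - ⅗)) = (2*t)/(t + 1/15) = (2*t)/(1/15 + t) = 2*t/(1/15 + t))
-p(K(-1)) = -(-1)/(30*(-1)/(1 + 15*(-1))) = -(-1)/(30*(-1)/(1 - 15)) = -(-1)/(30*(-1)/(-14)) = -(-1)/(30*(-1)*(-1/14)) = -(-1)/15/7 = -(-1)*7/15 = -1*(-7/15) = 7/15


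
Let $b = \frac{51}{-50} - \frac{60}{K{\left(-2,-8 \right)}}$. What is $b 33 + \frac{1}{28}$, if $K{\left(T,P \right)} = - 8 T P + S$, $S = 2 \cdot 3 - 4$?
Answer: $- \frac{1791}{100} \approx -17.91$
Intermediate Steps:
$S = 2$ ($S = 6 - 4 = 2$)
$K{\left(T,P \right)} = 2 - 8 P T$ ($K{\left(T,P \right)} = - 8 T P + 2 = - 8 P T + 2 = 2 - 8 P T$)
$b = - \frac{571}{1050}$ ($b = \frac{51}{-50} - \frac{60}{2 - \left(-64\right) \left(-2\right)} = 51 \left(- \frac{1}{50}\right) - \frac{60}{2 - 128} = - \frac{51}{50} - \frac{60}{-126} = - \frac{51}{50} - - \frac{10}{21} = - \frac{51}{50} + \frac{10}{21} = - \frac{571}{1050} \approx -0.54381$)
$b 33 + \frac{1}{28} = \left(- \frac{571}{1050}\right) 33 + \frac{1}{28} = - \frac{6281}{350} + \frac{1}{28} = - \frac{1791}{100}$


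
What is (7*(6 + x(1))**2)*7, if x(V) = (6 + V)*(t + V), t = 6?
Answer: 148225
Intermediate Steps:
x(V) = (6 + V)**2 (x(V) = (6 + V)*(6 + V) = (6 + V)**2)
(7*(6 + x(1))**2)*7 = (7*(6 + (36 + 1**2 + 12*1))**2)*7 = (7*(6 + (36 + 1 + 12))**2)*7 = (7*(6 + 49)**2)*7 = (7*55**2)*7 = (7*3025)*7 = 21175*7 = 148225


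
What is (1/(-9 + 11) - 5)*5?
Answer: -45/2 ≈ -22.500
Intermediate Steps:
(1/(-9 + 11) - 5)*5 = (1/2 - 5)*5 = (½ - 5)*5 = -9/2*5 = -45/2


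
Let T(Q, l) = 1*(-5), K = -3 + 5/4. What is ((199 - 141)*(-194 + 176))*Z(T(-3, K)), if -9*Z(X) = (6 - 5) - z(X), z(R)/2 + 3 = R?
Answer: 1972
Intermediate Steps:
K = -7/4 (K = -3 + 5*(¼) = -3 + 5/4 = -7/4 ≈ -1.7500)
T(Q, l) = -5
z(R) = -6 + 2*R
Z(X) = -7/9 + 2*X/9 (Z(X) = -((6 - 5) - (-6 + 2*X))/9 = -(1 + (6 - 2*X))/9 = -(7 - 2*X)/9 = -7/9 + 2*X/9)
((199 - 141)*(-194 + 176))*Z(T(-3, K)) = ((199 - 141)*(-194 + 176))*(-7/9 + (2/9)*(-5)) = (58*(-18))*(-7/9 - 10/9) = -1044*(-17/9) = 1972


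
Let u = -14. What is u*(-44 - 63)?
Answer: 1498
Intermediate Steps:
u*(-44 - 63) = -14*(-44 - 63) = -14*(-107) = 1498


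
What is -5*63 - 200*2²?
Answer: -1115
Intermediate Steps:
-5*63 - 200*2² = -315 - 200*4 = -315 - 800 = -1115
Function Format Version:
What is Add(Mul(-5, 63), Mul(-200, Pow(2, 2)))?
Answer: -1115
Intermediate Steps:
Add(Mul(-5, 63), Mul(-200, Pow(2, 2))) = Add(-315, Mul(-200, 4)) = Add(-315, -800) = -1115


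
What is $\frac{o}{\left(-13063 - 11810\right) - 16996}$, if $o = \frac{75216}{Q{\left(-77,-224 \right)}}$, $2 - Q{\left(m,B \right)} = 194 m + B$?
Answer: $- \frac{18804}{158725379} \approx -0.00011847$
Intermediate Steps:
$Q{\left(m,B \right)} = 2 - B - 194 m$ ($Q{\left(m,B \right)} = 2 - \left(194 m + B\right) = 2 - \left(B + 194 m\right) = 2 - B - 194 m$)
$o = \frac{18804}{3791}$ ($o = \frac{75216}{2 - -224 - -14938} = \frac{75216}{2 + 224 + 14938} = \frac{75216}{15164} = 75216 \cdot \frac{1}{15164} = \frac{18804}{3791} \approx 4.9602$)
$\frac{o}{\left(-13063 - 11810\right) - 16996} = \frac{18804}{3791 \left(\left(-13063 - 11810\right) - 16996\right)} = \frac{18804}{3791 \left(-24873 - 16996\right)} = \frac{18804}{3791 \left(-41869\right)} = \frac{18804}{3791} \left(- \frac{1}{41869}\right) = - \frac{18804}{158725379}$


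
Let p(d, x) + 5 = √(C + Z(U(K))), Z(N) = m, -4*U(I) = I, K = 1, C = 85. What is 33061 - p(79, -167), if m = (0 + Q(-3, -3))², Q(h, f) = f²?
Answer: 33066 - √166 ≈ 33053.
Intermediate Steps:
m = 81 (m = (0 + (-3)²)² = (0 + 9)² = 9² = 81)
U(I) = -I/4
Z(N) = 81
p(d, x) = -5 + √166 (p(d, x) = -5 + √(85 + 81) = -5 + √166)
33061 - p(79, -167) = 33061 - (-5 + √166) = 33061 + (5 - √166) = 33066 - √166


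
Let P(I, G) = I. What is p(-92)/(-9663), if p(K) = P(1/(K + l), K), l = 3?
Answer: 1/860007 ≈ 1.1628e-6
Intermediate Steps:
p(K) = 1/(3 + K) (p(K) = 1/(K + 3) = 1/(3 + K))
p(-92)/(-9663) = 1/((3 - 92)*(-9663)) = -1/9663/(-89) = -1/89*(-1/9663) = 1/860007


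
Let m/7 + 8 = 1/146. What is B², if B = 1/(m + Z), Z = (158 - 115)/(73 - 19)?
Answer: 3884841/11818298944 ≈ 0.00032871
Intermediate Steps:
Z = 43/54 ≈ 0.79630
m = -8169/146 (m = -56 + 7/146 = -8169/146 ≈ -55.952)
B = -1971/108712 (B = 1/(-8169/146 + 43/54) = 1/(-108712/1971) = -1971/108712 ≈ -0.018130)
B² = (-1971/108712)² = 3884841/11818298944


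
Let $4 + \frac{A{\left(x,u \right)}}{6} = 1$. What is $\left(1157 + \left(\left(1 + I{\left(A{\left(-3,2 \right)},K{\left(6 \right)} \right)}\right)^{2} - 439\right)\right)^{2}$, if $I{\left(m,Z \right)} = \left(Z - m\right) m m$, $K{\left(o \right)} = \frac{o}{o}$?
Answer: $1437120106340689$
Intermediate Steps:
$A{\left(x,u \right)} = -18$ ($A{\left(x,u \right)} = -24 + 6 \cdot 1 = -24 + 6 = -18$)
$K{\left(o \right)} = 1$
$I{\left(m,Z \right)} = m^{2} \left(Z - m\right)$ ($I{\left(m,Z \right)} = m \left(Z - m\right) m = m^{2} \left(Z - m\right)$)
$\left(1157 + \left(\left(1 + I{\left(A{\left(-3,2 \right)},K{\left(6 \right)} \right)}\right)^{2} - 439\right)\right)^{2} = \left(1157 + \left(\left(1 + \left(-18\right)^{2} \left(1 - -18\right)\right)^{2} - 439\right)\right)^{2} = \left(1157 - \left(439 - \left(1 + 324 \left(1 + 18\right)\right)^{2}\right)\right)^{2} = \left(1157 - \left(439 - \left(1 + 324 \cdot 19\right)^{2}\right)\right)^{2} = \left(1157 - \left(439 - \left(1 + 6156\right)^{2}\right)\right)^{2} = \left(1157 - \left(439 - 6157^{2}\right)\right)^{2} = \left(1157 + \left(37908649 - 439\right)\right)^{2} = \left(1157 + 37908210\right)^{2} = 37909367^{2} = 1437120106340689$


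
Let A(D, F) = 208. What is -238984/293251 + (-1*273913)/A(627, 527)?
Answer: -80374969835/60996208 ≈ -1317.7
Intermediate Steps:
-238984/293251 + (-1*273913)/A(627, 527) = -238984/293251 - 1*273913/208 = -238984*1/293251 - 273913*1/208 = -238984/293251 - 273913/208 = -80374969835/60996208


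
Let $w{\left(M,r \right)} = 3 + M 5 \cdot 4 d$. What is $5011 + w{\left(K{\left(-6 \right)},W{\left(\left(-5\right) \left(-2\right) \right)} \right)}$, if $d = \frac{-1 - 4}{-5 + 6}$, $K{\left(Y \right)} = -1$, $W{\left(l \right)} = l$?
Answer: $5114$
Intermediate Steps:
$d = -5$ ($d = - \frac{5}{1} = \left(-5\right) 1 = -5$)
$w{\left(M,r \right)} = 3 - 100 M$ ($w{\left(M,r \right)} = 3 + M 5 \cdot 4 \left(-5\right) = 3 + 5 M 4 \left(-5\right) = 3 + 20 M \left(-5\right) = 3 - 100 M$)
$5011 + w{\left(K{\left(-6 \right)},W{\left(\left(-5\right) \left(-2\right) \right)} \right)} = 5011 + \left(3 - -100\right) = 5011 + \left(3 + 100\right) = 5011 + 103 = 5114$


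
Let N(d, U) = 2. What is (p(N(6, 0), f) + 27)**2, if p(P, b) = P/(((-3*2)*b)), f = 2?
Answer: 25921/36 ≈ 720.03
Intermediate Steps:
p(P, b) = -P/(6*b) (p(P, b) = P/((-6*b)) = P*(-1/(6*b)) = -P/(6*b))
(p(N(6, 0), f) + 27)**2 = (-1/6*2/2 + 27)**2 = (-1/6*2*1/2 + 27)**2 = (-1/6 + 27)**2 = (161/6)**2 = 25921/36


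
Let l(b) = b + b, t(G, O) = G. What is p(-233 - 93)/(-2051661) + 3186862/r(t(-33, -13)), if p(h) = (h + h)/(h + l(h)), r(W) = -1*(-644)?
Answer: 1401077245147/283129218 ≈ 4948.5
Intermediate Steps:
r(W) = 644
l(b) = 2*b
p(h) = 2/3 (p(h) = (h + h)/(h + 2*h) = (2*h)/((3*h)) = (2*h)*(1/(3*h)) = 2/3)
p(-233 - 93)/(-2051661) + 3186862/r(t(-33, -13)) = (2/3)/(-2051661) + 3186862/644 = (2/3)*(-1/2051661) + 3186862*(1/644) = -2/6154983 + 227633/46 = 1401077245147/283129218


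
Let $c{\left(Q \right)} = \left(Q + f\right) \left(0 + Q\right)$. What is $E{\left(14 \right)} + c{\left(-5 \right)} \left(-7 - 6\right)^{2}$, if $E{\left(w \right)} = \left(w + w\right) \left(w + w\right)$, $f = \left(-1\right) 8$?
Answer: $11769$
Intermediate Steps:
$f = -8$
$E{\left(w \right)} = 4 w^{2}$ ($E{\left(w \right)} = 2 w 2 w = 4 w^{2}$)
$c{\left(Q \right)} = Q \left(-8 + Q\right)$ ($c{\left(Q \right)} = \left(Q - 8\right) \left(0 + Q\right) = \left(-8 + Q\right) Q = Q \left(-8 + Q\right)$)
$E{\left(14 \right)} + c{\left(-5 \right)} \left(-7 - 6\right)^{2} = 4 \cdot 14^{2} + - 5 \left(-8 - 5\right) \left(-7 - 6\right)^{2} = 4 \cdot 196 + \left(-5\right) \left(-13\right) \left(-13\right)^{2} = 784 + 65 \cdot 169 = 784 + 10985 = 11769$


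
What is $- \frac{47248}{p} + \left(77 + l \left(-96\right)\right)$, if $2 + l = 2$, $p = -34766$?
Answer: $\frac{1362115}{17383} \approx 78.359$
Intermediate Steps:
$l = 0$ ($l = -2 + 2 = 0$)
$- \frac{47248}{p} + \left(77 + l \left(-96\right)\right) = - \frac{47248}{-34766} + \left(77 + 0 \left(-96\right)\right) = \left(-47248\right) \left(- \frac{1}{34766}\right) + \left(77 + 0\right) = \frac{23624}{17383} + 77 = \frac{1362115}{17383}$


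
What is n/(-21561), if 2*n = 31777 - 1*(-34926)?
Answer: -66703/43122 ≈ -1.5468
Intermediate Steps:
n = 66703/2 (n = (31777 - 1*(-34926))/2 = (31777 + 34926)/2 = (1/2)*66703 = 66703/2 ≈ 33352.)
n/(-21561) = (66703/2)/(-21561) = (66703/2)*(-1/21561) = -66703/43122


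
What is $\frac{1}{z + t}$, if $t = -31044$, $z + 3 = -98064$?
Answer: $- \frac{1}{129111} \approx -7.7453 \cdot 10^{-6}$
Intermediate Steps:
$z = -98067$ ($z = -3 - 98064 = -98067$)
$\frac{1}{z + t} = \frac{1}{-98067 - 31044} = \frac{1}{-129111} = - \frac{1}{129111}$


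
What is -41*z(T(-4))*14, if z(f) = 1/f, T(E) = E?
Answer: 287/2 ≈ 143.50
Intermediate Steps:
-41*z(T(-4))*14 = -41/(-4)*14 = -41*(-¼)*14 = (41/4)*14 = 287/2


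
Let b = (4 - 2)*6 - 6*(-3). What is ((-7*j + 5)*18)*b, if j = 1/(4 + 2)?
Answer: 2070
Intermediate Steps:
j = ⅙ (j = 1/6 = ⅙ ≈ 0.16667)
b = 30 (b = 2*6 + 18 = 12 + 18 = 30)
((-7*j + 5)*18)*b = ((-7*⅙ + 5)*18)*30 = ((-7/6 + 5)*18)*30 = ((23/6)*18)*30 = 69*30 = 2070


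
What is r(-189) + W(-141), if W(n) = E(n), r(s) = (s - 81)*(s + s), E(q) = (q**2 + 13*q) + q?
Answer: 119967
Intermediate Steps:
E(q) = q**2 + 14*q
r(s) = 2*s*(-81 + s) (r(s) = (-81 + s)*(2*s) = 2*s*(-81 + s))
W(n) = n*(14 + n)
r(-189) + W(-141) = 2*(-189)*(-81 - 189) - 141*(14 - 141) = 2*(-189)*(-270) - 141*(-127) = 102060 + 17907 = 119967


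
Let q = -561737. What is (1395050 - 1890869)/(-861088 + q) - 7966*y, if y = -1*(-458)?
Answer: -1730358024427/474275 ≈ -3.6484e+6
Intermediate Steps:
y = 458
(1395050 - 1890869)/(-861088 + q) - 7966*y = (1395050 - 1890869)/(-861088 - 561737) - 7966*458 = -495819/(-1422825) - 3648428 = -495819*(-1/1422825) - 3648428 = 165273/474275 - 3648428 = -1730358024427/474275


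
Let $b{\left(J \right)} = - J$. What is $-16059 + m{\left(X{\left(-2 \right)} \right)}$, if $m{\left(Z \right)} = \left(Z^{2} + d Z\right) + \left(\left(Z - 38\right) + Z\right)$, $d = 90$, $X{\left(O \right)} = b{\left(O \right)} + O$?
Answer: $-16097$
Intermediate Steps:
$X{\left(O \right)} = 0$ ($X{\left(O \right)} = - O + O = 0$)
$m{\left(Z \right)} = -38 + Z^{2} + 92 Z$ ($m{\left(Z \right)} = \left(Z^{2} + 90 Z\right) + \left(\left(Z - 38\right) + Z\right) = \left(Z^{2} + 90 Z\right) + \left(\left(-38 + Z\right) + Z\right) = \left(Z^{2} + 90 Z\right) + \left(-38 + 2 Z\right) = -38 + Z^{2} + 92 Z$)
$-16059 + m{\left(X{\left(-2 \right)} \right)} = -16059 + \left(-38 + 0^{2} + 92 \cdot 0\right) = -16059 + \left(-38 + 0 + 0\right) = -16059 - 38 = -16097$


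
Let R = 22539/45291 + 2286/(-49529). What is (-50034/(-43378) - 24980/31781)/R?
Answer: 189382969381902841/232706790004590215 ≈ 0.81383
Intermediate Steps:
R = 337599635/747739313 (R = 22539*(1/45291) + 2286*(-1/49529) = 7513/15097 - 2286/49529 = 337599635/747739313 ≈ 0.45149)
(-50034/(-43378) - 24980/31781)/R = (-50034/(-43378) - 24980/31781)/(337599635/747739313) = (-50034*(-1/43378) - 24980*1/31781)*(747739313/337599635) = (25017/21689 - 24980/31781)*(747739313/337599635) = (253274057/689298109)*(747739313/337599635) = 189382969381902841/232706790004590215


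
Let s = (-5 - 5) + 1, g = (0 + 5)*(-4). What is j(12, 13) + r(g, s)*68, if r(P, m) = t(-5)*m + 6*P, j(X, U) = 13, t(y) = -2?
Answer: -6923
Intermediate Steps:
g = -20 (g = 5*(-4) = -20)
s = -9 (s = -10 + 1 = -9)
r(P, m) = -2*m + 6*P
j(12, 13) + r(g, s)*68 = 13 + (-2*(-9) + 6*(-20))*68 = 13 + (18 - 120)*68 = 13 - 102*68 = 13 - 6936 = -6923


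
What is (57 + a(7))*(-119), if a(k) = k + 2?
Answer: -7854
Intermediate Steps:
a(k) = 2 + k
(57 + a(7))*(-119) = (57 + (2 + 7))*(-119) = (57 + 9)*(-119) = 66*(-119) = -7854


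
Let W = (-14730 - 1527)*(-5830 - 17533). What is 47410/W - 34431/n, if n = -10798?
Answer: 13077828924601/4101213118218 ≈ 3.1888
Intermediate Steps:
W = 379812291 (W = -16257*(-23363) = 379812291)
47410/W - 34431/n = 47410/379812291 - 34431/(-10798) = 47410*(1/379812291) - 34431*(-1/10798) = 47410/379812291 + 34431/10798 = 13077828924601/4101213118218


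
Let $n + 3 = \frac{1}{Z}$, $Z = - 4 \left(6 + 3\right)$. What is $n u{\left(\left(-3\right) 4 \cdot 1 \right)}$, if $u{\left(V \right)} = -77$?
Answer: $\frac{8393}{36} \approx 233.14$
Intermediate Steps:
$Z = -36$ ($Z = \left(-4\right) 9 = -36$)
$n = - \frac{109}{36}$ ($n = -3 + \frac{1}{-36} = -3 - \frac{1}{36} = - \frac{109}{36} \approx -3.0278$)
$n u{\left(\left(-3\right) 4 \cdot 1 \right)} = \left(- \frac{109}{36}\right) \left(-77\right) = \frac{8393}{36}$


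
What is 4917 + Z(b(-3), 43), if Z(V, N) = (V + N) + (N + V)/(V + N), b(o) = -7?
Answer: 4954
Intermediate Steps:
Z(V, N) = 1 + N + V (Z(V, N) = (N + V) + (N + V)/(N + V) = (N + V) + 1 = 1 + N + V)
4917 + Z(b(-3), 43) = 4917 + (1 + 43 - 7) = 4917 + 37 = 4954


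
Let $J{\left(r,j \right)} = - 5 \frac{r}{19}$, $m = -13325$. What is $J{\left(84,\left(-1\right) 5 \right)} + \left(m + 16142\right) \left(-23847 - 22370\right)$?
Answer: $- \frac{2473672911}{19} \approx -1.3019 \cdot 10^{8}$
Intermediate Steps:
$J{\left(r,j \right)} = - \frac{5 r}{19}$ ($J{\left(r,j \right)} = - 5 r \frac{1}{19} = - 5 \frac{r}{19} = - \frac{5 r}{19}$)
$J{\left(84,\left(-1\right) 5 \right)} + \left(m + 16142\right) \left(-23847 - 22370\right) = \left(- \frac{5}{19}\right) 84 + \left(-13325 + 16142\right) \left(-23847 - 22370\right) = - \frac{420}{19} + 2817 \left(-46217\right) = - \frac{420}{19} - 130193289 = - \frac{2473672911}{19}$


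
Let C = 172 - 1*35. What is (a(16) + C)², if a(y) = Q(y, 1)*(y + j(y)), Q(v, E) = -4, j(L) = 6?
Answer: 2401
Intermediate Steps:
a(y) = -24 - 4*y (a(y) = -4*(y + 6) = -4*(6 + y) = -24 - 4*y)
C = 137 (C = 172 - 35 = 137)
(a(16) + C)² = ((-24 - 4*16) + 137)² = ((-24 - 64) + 137)² = (-88 + 137)² = 49² = 2401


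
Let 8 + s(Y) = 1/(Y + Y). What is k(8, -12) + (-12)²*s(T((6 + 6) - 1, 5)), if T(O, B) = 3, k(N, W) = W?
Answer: -1140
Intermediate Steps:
s(Y) = -8 + 1/(2*Y) (s(Y) = -8 + 1/(Y + Y) = -8 + 1/(2*Y))
k(8, -12) + (-12)²*s(T((6 + 6) - 1, 5)) = -12 + (-12)²*(-8 + (½)/3) = -12 + 144*(-8 + (½)*(⅓)) = -12 + 144*(-8 + ⅙) = -12 + 144*(-47/6) = -12 - 1128 = -1140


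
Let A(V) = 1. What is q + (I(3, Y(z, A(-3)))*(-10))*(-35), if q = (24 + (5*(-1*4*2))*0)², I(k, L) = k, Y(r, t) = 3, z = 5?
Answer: 1626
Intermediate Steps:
q = 576 (q = (24 + (5*(-4*2))*0)² = (24 + (5*(-8))*0)² = (24 - 40*0)² = (24 + 0)² = 24² = 576)
q + (I(3, Y(z, A(-3)))*(-10))*(-35) = 576 + (3*(-10))*(-35) = 576 - 30*(-35) = 576 + 1050 = 1626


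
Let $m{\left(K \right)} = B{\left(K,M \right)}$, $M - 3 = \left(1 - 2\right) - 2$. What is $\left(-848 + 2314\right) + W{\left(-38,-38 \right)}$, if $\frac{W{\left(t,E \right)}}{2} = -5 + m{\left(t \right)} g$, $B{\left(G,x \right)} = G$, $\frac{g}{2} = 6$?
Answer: $544$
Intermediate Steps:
$g = 12$ ($g = 2 \cdot 6 = 12$)
$M = 0$ ($M = 3 + \left(\left(1 - 2\right) - 2\right) = 3 - 3 = 0$)
$m{\left(K \right)} = K$
$W{\left(t,E \right)} = -10 + 24 t$ ($W{\left(t,E \right)} = 2 \left(-5 + t 12\right) = 2 \left(-5 + 12 t\right) = -10 + 24 t$)
$\left(-848 + 2314\right) + W{\left(-38,-38 \right)} = \left(-848 + 2314\right) + \left(-10 + 24 \left(-38\right)\right) = 1466 - 922 = 544$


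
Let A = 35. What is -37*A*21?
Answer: -27195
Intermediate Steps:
-37*A*21 = -37*35*21 = -1295*21 = -27195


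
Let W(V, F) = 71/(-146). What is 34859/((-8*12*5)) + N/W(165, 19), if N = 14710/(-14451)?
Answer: -3859465471/54721120 ≈ -70.530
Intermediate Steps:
N = -14710/14451 (N = 14710*(-1/14451) = -14710/14451 ≈ -1.0179)
W(V, F) = -71/146 (W(V, F) = 71*(-1/146) = -71/146)
34859/((-8*12*5)) + N/W(165, 19) = 34859/((-8*12*5)) - 14710/(14451*(-71/146)) = 34859/((-96*5)) - 14710/14451*(-146/71) = 34859/(-480) + 2147660/1026021 = 34859*(-1/480) + 2147660/1026021 = -34859/480 + 2147660/1026021 = -3859465471/54721120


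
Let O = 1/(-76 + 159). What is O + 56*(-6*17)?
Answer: -474095/83 ≈ -5712.0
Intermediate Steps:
O = 1/83 ≈ 0.012048
O + 56*(-6*17) = 1/83 + 56*(-6*17) = 1/83 + 56*(-102) = 1/83 - 5712 = -474095/83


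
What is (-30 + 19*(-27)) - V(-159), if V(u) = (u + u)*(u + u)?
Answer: -101667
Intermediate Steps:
V(u) = 4*u² (V(u) = (2*u)*(2*u) = 4*u²)
(-30 + 19*(-27)) - V(-159) = (-30 + 19*(-27)) - 4*(-159)² = (-30 - 513) - 4*25281 = -543 - 1*101124 = -543 - 101124 = -101667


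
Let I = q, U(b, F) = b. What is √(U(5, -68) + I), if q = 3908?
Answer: √3913 ≈ 62.554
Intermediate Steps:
I = 3908
√(U(5, -68) + I) = √(5 + 3908) = √3913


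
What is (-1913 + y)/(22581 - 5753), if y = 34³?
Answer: 37391/16828 ≈ 2.2220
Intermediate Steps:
y = 39304
(-1913 + y)/(22581 - 5753) = (-1913 + 39304)/(22581 - 5753) = 37391/16828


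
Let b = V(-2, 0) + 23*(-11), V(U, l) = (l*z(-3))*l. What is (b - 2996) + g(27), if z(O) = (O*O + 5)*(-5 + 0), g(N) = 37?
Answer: -3212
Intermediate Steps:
z(O) = -25 - 5*O² (z(O) = (O² + 5)*(-5) = (5 + O²)*(-5) = -25 - 5*O²)
V(U, l) = -70*l² (V(U, l) = (l*(-25 - 5*(-3)²))*l = (l*(-25 - 5*9))*l = (l*(-25 - 45))*l = (l*(-70))*l = (-70*l)*l = -70*l²)
b = -253 (b = -70*0² + 23*(-11) = -70*0 - 253 = 0 - 253 = -253)
(b - 2996) + g(27) = (-253 - 2996) + 37 = -3249 + 37 = -3212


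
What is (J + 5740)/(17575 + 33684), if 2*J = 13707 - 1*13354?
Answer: 11833/102518 ≈ 0.11542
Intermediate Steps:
J = 353/2 (J = (13707 - 1*13354)/2 = (13707 - 13354)/2 = (1/2)*353 = 353/2 ≈ 176.50)
(J + 5740)/(17575 + 33684) = (353/2 + 5740)/(17575 + 33684) = (11833/2)/51259 = (11833/2)*(1/51259) = 11833/102518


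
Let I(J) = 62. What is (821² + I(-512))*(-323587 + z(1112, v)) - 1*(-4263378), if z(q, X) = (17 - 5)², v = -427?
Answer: -218029633251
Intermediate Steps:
z(q, X) = 144 (z(q, X) = 12² = 144)
(821² + I(-512))*(-323587 + z(1112, v)) - 1*(-4263378) = (821² + 62)*(-323587 + 144) - 1*(-4263378) = (674041 + 62)*(-323443) + 4263378 = 674103*(-323443) + 4263378 = -218033896629 + 4263378 = -218029633251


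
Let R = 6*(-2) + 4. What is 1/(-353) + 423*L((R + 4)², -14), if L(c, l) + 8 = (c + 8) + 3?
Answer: 2837060/353 ≈ 8037.0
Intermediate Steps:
R = -8 (R = -12 + 4 = -8)
L(c, l) = 3 + c (L(c, l) = -8 + ((c + 8) + 3) = -8 + ((8 + c) + 3) = -8 + (11 + c) = 3 + c)
1/(-353) + 423*L((R + 4)², -14) = 1/(-353) + 423*(3 + (-8 + 4)²) = -1/353 + 423*(3 + (-4)²) = -1/353 + 423*(3 + 16) = -1/353 + 423*19 = -1/353 + 8037 = 2837060/353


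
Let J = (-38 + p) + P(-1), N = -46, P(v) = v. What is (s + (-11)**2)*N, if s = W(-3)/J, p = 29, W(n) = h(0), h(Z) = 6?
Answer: -27692/5 ≈ -5538.4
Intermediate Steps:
W(n) = 6
J = -10 (J = (-38 + 29) - 1 = -9 - 1 = -10)
s = -3/5 (s = 6/(-10) = 6*(-1/10) = -3/5 ≈ -0.60000)
(s + (-11)**2)*N = (-3/5 + (-11)**2)*(-46) = (-3/5 + 121)*(-46) = (602/5)*(-46) = -27692/5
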